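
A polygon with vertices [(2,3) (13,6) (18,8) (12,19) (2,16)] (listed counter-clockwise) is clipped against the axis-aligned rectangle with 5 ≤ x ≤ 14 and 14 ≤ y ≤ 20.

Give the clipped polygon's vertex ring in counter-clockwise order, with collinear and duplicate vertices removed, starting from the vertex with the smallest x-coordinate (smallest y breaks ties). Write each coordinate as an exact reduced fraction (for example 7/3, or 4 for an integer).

1. After x ≥ 5: [(5,42/11) (13,6) (18,8) (12,19) (5,169/10)]
2. After x ≤ 14: [(5,42/11) (13,6) (14,32/5) (14,46/3) (12,19) (5,169/10)]
3. After y ≥ 14: [(5,14) (14,14) (14,46/3) (12,19) (5,169/10)]
4. After y ≤ 20: [(5,14) (14,14) (14,46/3) (12,19) (5,169/10)]
5. Canonical ring: [(5,14) (14,14) (14,46/3) (12,19) (5,169/10)]

Clipped polygon: [(5,14) (14,14) (14,46/3) (12,19) (5,169/10)]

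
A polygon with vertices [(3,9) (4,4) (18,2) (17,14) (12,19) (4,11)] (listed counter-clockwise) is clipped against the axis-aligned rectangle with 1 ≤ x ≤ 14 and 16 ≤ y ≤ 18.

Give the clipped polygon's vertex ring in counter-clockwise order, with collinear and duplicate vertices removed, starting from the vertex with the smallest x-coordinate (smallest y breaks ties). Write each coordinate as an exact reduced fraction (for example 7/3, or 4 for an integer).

1. After x ≥ 1: [(3,9) (4,4) (18,2) (17,14) (12,19) (4,11)]
2. After x ≤ 14: [(3,9) (4,4) (14,18/7) (14,17) (12,19) (4,11)]
3. After y ≥ 16: [(14,16) (14,17) (12,19) (9,16)]
4. After y ≤ 18: [(14,16) (14,17) (13,18) (11,18) (9,16)]
5. Canonical ring: [(9,16) (14,16) (14,17) (13,18) (11,18)]

Clipped polygon: [(9,16) (14,16) (14,17) (13,18) (11,18)]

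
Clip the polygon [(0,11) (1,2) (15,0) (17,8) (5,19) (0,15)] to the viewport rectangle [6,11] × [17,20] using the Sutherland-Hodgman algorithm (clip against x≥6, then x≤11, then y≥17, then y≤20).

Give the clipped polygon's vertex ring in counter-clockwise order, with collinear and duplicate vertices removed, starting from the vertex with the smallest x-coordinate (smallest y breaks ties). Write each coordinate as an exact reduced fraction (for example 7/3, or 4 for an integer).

Clipped polygon: [(6,17) (79/11,17) (6,217/12)]

1. After x ≥ 6: [(6,9/7) (15,0) (17,8) (6,217/12)]
2. After x ≤ 11: [(6,9/7) (11,4/7) (11,27/2) (6,217/12)]
3. After y ≥ 17: [(6,17) (79/11,17) (6,217/12)]
4. After y ≤ 20: [(6,17) (79/11,17) (6,217/12)]
5. Canonical ring: [(6,17) (79/11,17) (6,217/12)]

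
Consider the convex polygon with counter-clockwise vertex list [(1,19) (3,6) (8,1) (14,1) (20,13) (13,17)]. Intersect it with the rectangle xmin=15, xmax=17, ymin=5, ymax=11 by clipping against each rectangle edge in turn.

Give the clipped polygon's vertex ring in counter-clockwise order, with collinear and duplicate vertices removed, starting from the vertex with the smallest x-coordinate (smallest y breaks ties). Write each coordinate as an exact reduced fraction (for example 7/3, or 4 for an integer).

Clipped polygon: [(15,5) (16,5) (17,7) (17,11) (15,11)]

1. After x ≥ 15: [(15,3) (20,13) (15,111/7)]
2. After x ≤ 17: [(15,3) (17,7) (17,103/7) (15,111/7)]
3. After y ≥ 5: [(15,5) (16,5) (17,7) (17,103/7) (15,111/7)]
4. After y ≤ 11: [(15,11) (15,5) (16,5) (17,7) (17,11)]
5. Canonical ring: [(15,5) (16,5) (17,7) (17,11) (15,11)]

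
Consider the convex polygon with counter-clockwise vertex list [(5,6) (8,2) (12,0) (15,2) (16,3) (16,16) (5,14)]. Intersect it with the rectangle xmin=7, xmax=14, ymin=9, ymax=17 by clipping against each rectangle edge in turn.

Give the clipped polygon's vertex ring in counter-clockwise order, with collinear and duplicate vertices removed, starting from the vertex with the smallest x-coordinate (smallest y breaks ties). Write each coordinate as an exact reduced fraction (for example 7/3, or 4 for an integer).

1. After x ≥ 7: [(7,10/3) (8,2) (12,0) (15,2) (16,3) (16,16) (7,158/11)]
2. After x ≤ 14: [(7,10/3) (8,2) (12,0) (14,4/3) (14,172/11) (7,158/11)]
3. After y ≥ 9: [(7,9) (14,9) (14,172/11) (7,158/11)]
4. After y ≤ 17: [(7,9) (14,9) (14,172/11) (7,158/11)]
5. Canonical ring: [(7,9) (14,9) (14,172/11) (7,158/11)]

Clipped polygon: [(7,9) (14,9) (14,172/11) (7,158/11)]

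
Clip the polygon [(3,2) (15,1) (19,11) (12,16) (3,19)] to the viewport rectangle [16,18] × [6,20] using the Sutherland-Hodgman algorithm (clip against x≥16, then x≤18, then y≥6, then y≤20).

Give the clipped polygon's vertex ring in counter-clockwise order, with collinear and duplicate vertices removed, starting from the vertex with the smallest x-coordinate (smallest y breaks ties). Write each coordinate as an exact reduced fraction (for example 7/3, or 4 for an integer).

Clipped polygon: [(16,6) (17,6) (18,17/2) (18,82/7) (16,92/7)]

1. After x ≥ 16: [(16,7/2) (19,11) (16,92/7)]
2. After x ≤ 18: [(16,7/2) (18,17/2) (18,82/7) (16,92/7)]
3. After y ≥ 6: [(16,6) (17,6) (18,17/2) (18,82/7) (16,92/7)]
4. After y ≤ 20: [(16,6) (17,6) (18,17/2) (18,82/7) (16,92/7)]
5. Canonical ring: [(16,6) (17,6) (18,17/2) (18,82/7) (16,92/7)]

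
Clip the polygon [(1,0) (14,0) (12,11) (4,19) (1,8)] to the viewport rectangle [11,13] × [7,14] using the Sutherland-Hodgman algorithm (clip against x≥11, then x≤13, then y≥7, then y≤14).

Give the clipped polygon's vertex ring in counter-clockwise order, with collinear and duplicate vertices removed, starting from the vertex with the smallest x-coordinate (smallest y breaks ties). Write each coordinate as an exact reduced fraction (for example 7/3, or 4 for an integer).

1. After x ≥ 11: [(11,0) (14,0) (12,11) (11,12)]
2. After x ≤ 13: [(11,0) (13,0) (13,11/2) (12,11) (11,12)]
3. After y ≥ 7: [(11,7) (140/11,7) (12,11) (11,12)]
4. After y ≤ 14: [(11,7) (140/11,7) (12,11) (11,12)]
5. Canonical ring: [(11,7) (140/11,7) (12,11) (11,12)]

Clipped polygon: [(11,7) (140/11,7) (12,11) (11,12)]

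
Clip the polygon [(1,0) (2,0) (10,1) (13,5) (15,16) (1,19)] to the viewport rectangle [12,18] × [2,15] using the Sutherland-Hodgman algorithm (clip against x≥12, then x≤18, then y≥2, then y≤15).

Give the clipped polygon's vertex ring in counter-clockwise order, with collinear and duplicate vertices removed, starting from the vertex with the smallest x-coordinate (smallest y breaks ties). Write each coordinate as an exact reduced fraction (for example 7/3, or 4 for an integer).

Clipped polygon: [(12,11/3) (13,5) (163/11,15) (12,15)]

1. After x ≥ 12: [(12,11/3) (13,5) (15,16) (12,233/14)]
2. After x ≤ 18: [(12,11/3) (13,5) (15,16) (12,233/14)]
3. After y ≥ 2: [(12,11/3) (13,5) (15,16) (12,233/14)]
4. After y ≤ 15: [(12,15) (12,11/3) (13,5) (163/11,15)]
5. Canonical ring: [(12,11/3) (13,5) (163/11,15) (12,15)]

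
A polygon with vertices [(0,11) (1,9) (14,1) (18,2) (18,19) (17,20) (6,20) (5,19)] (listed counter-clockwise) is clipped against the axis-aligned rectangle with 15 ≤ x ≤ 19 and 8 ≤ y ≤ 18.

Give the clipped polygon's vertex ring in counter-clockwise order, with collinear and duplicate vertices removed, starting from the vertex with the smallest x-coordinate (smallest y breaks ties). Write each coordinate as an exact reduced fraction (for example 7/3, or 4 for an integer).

Clipped polygon: [(15,8) (18,8) (18,18) (15,18)]

1. After x ≥ 15: [(15,5/4) (18,2) (18,19) (17,20) (15,20)]
2. After x ≤ 19: [(15,5/4) (18,2) (18,19) (17,20) (15,20)]
3. After y ≥ 8: [(15,8) (18,8) (18,19) (17,20) (15,20)]
4. After y ≤ 18: [(15,18) (15,8) (18,8) (18,18)]
5. Canonical ring: [(15,8) (18,8) (18,18) (15,18)]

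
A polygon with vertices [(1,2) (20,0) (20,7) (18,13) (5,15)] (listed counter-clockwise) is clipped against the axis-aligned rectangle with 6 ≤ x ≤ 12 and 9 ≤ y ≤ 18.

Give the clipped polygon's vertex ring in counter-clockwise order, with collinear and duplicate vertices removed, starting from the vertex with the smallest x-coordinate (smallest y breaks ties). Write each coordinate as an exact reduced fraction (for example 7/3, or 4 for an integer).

Clipped polygon: [(6,9) (12,9) (12,181/13) (6,193/13)]

1. After x ≥ 6: [(6,28/19) (20,0) (20,7) (18,13) (6,193/13)]
2. After x ≤ 12: [(6,28/19) (12,16/19) (12,181/13) (6,193/13)]
3. After y ≥ 9: [(6,9) (12,9) (12,181/13) (6,193/13)]
4. After y ≤ 18: [(6,9) (12,9) (12,181/13) (6,193/13)]
5. Canonical ring: [(6,9) (12,9) (12,181/13) (6,193/13)]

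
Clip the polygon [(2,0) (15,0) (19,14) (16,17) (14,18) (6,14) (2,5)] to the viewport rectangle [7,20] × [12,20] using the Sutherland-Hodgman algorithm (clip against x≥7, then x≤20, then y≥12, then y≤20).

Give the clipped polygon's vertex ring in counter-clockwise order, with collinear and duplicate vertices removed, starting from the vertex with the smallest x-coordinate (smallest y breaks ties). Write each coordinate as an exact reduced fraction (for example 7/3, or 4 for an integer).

Clipped polygon: [(7,12) (129/7,12) (19,14) (16,17) (14,18) (7,29/2)]

1. After x ≥ 7: [(7,0) (15,0) (19,14) (16,17) (14,18) (7,29/2)]
2. After x ≤ 20: [(7,0) (15,0) (19,14) (16,17) (14,18) (7,29/2)]
3. After y ≥ 12: [(7,12) (129/7,12) (19,14) (16,17) (14,18) (7,29/2)]
4. After y ≤ 20: [(7,12) (129/7,12) (19,14) (16,17) (14,18) (7,29/2)]
5. Canonical ring: [(7,12) (129/7,12) (19,14) (16,17) (14,18) (7,29/2)]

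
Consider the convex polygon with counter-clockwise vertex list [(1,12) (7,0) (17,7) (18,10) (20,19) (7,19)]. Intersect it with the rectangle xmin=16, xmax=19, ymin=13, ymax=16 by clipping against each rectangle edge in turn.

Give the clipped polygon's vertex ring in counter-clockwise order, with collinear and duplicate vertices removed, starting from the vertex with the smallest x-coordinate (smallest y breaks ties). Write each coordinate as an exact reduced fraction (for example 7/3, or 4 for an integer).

Clipped polygon: [(16,13) (56/3,13) (19,29/2) (19,16) (16,16)]

1. After x ≥ 16: [(16,63/10) (17,7) (18,10) (20,19) (16,19)]
2. After x ≤ 19: [(16,63/10) (17,7) (18,10) (19,29/2) (19,19) (16,19)]
3. After y ≥ 13: [(16,13) (56/3,13) (19,29/2) (19,19) (16,19)]
4. After y ≤ 16: [(16,16) (16,13) (56/3,13) (19,29/2) (19,16)]
5. Canonical ring: [(16,13) (56/3,13) (19,29/2) (19,16) (16,16)]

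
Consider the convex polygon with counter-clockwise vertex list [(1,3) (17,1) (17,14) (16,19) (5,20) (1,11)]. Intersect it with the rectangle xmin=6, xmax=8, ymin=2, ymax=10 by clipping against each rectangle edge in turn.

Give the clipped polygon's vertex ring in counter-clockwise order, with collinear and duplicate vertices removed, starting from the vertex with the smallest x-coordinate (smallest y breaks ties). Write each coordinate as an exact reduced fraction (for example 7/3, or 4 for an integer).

Clipped polygon: [(6,19/8) (8,17/8) (8,10) (6,10)]

1. After x ≥ 6: [(6,19/8) (17,1) (17,14) (16,19) (6,219/11)]
2. After x ≤ 8: [(6,19/8) (8,17/8) (8,217/11) (6,219/11)]
3. After y ≥ 2: [(6,19/8) (8,17/8) (8,217/11) (6,219/11)]
4. After y ≤ 10: [(6,10) (6,19/8) (8,17/8) (8,10)]
5. Canonical ring: [(6,19/8) (8,17/8) (8,10) (6,10)]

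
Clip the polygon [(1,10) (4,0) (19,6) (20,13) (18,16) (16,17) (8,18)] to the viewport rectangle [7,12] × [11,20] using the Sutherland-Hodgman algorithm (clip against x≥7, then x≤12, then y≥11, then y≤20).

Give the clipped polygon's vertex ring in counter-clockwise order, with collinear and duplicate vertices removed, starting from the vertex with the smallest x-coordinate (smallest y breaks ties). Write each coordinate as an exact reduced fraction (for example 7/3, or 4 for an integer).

1. After x ≥ 7: [(7,118/7) (7,6/5) (19,6) (20,13) (18,16) (16,17) (8,18)]
2. After x ≤ 12: [(7,118/7) (7,6/5) (12,16/5) (12,35/2) (8,18)]
3. After y ≥ 11: [(7,118/7) (7,11) (12,11) (12,35/2) (8,18)]
4. After y ≤ 20: [(7,118/7) (7,11) (12,11) (12,35/2) (8,18)]
5. Canonical ring: [(7,11) (12,11) (12,35/2) (8,18) (7,118/7)]

Clipped polygon: [(7,11) (12,11) (12,35/2) (8,18) (7,118/7)]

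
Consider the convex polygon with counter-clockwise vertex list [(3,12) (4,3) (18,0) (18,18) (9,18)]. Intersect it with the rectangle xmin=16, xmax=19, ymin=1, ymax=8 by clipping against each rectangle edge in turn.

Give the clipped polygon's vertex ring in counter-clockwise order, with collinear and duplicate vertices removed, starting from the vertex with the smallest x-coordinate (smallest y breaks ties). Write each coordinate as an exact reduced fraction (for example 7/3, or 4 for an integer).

Clipped polygon: [(16,1) (18,1) (18,8) (16,8)]

1. After x ≥ 16: [(16,3/7) (18,0) (18,18) (16,18)]
2. After x ≤ 19: [(16,3/7) (18,0) (18,18) (16,18)]
3. After y ≥ 1: [(16,1) (18,1) (18,18) (16,18)]
4. After y ≤ 8: [(16,8) (16,1) (18,1) (18,8)]
5. Canonical ring: [(16,1) (18,1) (18,8) (16,8)]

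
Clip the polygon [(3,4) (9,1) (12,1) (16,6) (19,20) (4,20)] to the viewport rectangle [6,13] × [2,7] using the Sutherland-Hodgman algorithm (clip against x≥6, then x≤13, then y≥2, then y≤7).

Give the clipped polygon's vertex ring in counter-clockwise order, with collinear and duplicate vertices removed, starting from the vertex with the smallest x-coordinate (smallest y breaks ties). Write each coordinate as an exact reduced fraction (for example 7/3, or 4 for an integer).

Clipped polygon: [(6,5/2) (7,2) (64/5,2) (13,9/4) (13,7) (6,7)]

1. After x ≥ 6: [(6,5/2) (9,1) (12,1) (16,6) (19,20) (6,20)]
2. After x ≤ 13: [(6,5/2) (9,1) (12,1) (13,9/4) (13,20) (6,20)]
3. After y ≥ 2: [(6,5/2) (7,2) (64/5,2) (13,9/4) (13,20) (6,20)]
4. After y ≤ 7: [(6,7) (6,5/2) (7,2) (64/5,2) (13,9/4) (13,7)]
5. Canonical ring: [(6,5/2) (7,2) (64/5,2) (13,9/4) (13,7) (6,7)]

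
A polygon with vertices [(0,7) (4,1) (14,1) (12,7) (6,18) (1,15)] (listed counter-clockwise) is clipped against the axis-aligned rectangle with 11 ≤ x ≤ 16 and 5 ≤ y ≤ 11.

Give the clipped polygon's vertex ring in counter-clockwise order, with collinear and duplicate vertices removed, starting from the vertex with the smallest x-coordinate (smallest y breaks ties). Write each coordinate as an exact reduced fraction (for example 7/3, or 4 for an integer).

1. After x ≥ 11: [(11,1) (14,1) (12,7) (11,53/6)]
2. After x ≤ 16: [(11,1) (14,1) (12,7) (11,53/6)]
3. After y ≥ 5: [(11,5) (38/3,5) (12,7) (11,53/6)]
4. After y ≤ 11: [(11,5) (38/3,5) (12,7) (11,53/6)]
5. Canonical ring: [(11,5) (38/3,5) (12,7) (11,53/6)]

Clipped polygon: [(11,5) (38/3,5) (12,7) (11,53/6)]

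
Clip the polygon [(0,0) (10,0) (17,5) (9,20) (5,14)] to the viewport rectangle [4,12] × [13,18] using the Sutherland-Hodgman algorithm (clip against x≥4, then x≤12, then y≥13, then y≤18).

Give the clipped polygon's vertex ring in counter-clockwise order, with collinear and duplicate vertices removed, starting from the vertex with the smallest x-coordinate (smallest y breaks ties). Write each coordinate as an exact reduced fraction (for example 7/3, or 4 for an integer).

Clipped polygon: [(65/14,13) (12,13) (12,115/8) (151/15,18) (23/3,18) (5,14)]

1. After x ≥ 4: [(4,56/5) (4,0) (10,0) (17,5) (9,20) (5,14)]
2. After x ≤ 12: [(4,56/5) (4,0) (10,0) (12,10/7) (12,115/8) (9,20) (5,14)]
3. After y ≥ 13: [(65/14,13) (12,13) (12,115/8) (9,20) (5,14)]
4. After y ≤ 18: [(65/14,13) (12,13) (12,115/8) (151/15,18) (23/3,18) (5,14)]
5. Canonical ring: [(65/14,13) (12,13) (12,115/8) (151/15,18) (23/3,18) (5,14)]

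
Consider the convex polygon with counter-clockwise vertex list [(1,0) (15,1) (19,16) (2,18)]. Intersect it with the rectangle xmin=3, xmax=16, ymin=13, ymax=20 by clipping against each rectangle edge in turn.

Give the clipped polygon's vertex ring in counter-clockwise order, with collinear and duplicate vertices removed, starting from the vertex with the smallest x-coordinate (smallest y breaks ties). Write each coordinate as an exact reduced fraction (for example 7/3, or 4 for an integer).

1. After x ≥ 3: [(3,1/7) (15,1) (19,16) (3,304/17)]
2. After x ≤ 16: [(3,1/7) (15,1) (16,19/4) (16,278/17) (3,304/17)]
3. After y ≥ 13: [(3,13) (16,13) (16,278/17) (3,304/17)]
4. After y ≤ 20: [(3,13) (16,13) (16,278/17) (3,304/17)]
5. Canonical ring: [(3,13) (16,13) (16,278/17) (3,304/17)]

Clipped polygon: [(3,13) (16,13) (16,278/17) (3,304/17)]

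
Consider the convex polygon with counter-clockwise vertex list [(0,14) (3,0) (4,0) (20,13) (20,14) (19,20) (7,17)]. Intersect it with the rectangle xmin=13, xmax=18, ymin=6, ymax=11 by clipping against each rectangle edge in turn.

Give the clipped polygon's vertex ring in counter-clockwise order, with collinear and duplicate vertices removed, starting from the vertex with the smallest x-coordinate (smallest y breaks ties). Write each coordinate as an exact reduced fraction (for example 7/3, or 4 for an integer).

1. After x ≥ 13: [(13,117/16) (20,13) (20,14) (19,20) (13,37/2)]
2. After x ≤ 18: [(13,117/16) (18,91/8) (18,79/4) (13,37/2)]
3. After y ≥ 6: [(13,117/16) (18,91/8) (18,79/4) (13,37/2)]
4. After y ≤ 11: [(13,11) (13,117/16) (228/13,11)]
5. Canonical ring: [(13,117/16) (228/13,11) (13,11)]

Clipped polygon: [(13,117/16) (228/13,11) (13,11)]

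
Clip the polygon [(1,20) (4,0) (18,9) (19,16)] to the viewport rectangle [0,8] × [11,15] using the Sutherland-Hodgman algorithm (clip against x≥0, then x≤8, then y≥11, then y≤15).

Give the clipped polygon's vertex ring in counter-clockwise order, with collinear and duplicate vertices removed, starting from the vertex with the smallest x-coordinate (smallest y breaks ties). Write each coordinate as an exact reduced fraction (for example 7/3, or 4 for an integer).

1. After x ≥ 0: [(1,20) (4,0) (18,9) (19,16)]
2. After x ≤ 8: [(8,166/9) (1,20) (4,0) (8,18/7)]
3. After y ≥ 11: [(8,11) (8,166/9) (1,20) (47/20,11)]
4. After y ≤ 15: [(8,11) (8,15) (7/4,15) (47/20,11)]
5. Canonical ring: [(7/4,15) (47/20,11) (8,11) (8,15)]

Clipped polygon: [(7/4,15) (47/20,11) (8,11) (8,15)]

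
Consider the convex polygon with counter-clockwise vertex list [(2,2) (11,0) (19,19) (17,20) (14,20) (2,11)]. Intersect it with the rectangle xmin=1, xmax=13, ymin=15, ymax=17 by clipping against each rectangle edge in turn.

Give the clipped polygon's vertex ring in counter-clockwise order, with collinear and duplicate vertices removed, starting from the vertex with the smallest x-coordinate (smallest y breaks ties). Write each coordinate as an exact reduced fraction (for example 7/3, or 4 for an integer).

Clipped polygon: [(22/3,15) (13,15) (13,17) (10,17)]

1. After x ≥ 1: [(2,2) (11,0) (19,19) (17,20) (14,20) (2,11)]
2. After x ≤ 13: [(2,2) (11,0) (13,19/4) (13,77/4) (2,11)]
3. After y ≥ 15: [(13,15) (13,77/4) (22/3,15)]
4. After y ≤ 17: [(13,15) (13,17) (10,17) (22/3,15)]
5. Canonical ring: [(22/3,15) (13,15) (13,17) (10,17)]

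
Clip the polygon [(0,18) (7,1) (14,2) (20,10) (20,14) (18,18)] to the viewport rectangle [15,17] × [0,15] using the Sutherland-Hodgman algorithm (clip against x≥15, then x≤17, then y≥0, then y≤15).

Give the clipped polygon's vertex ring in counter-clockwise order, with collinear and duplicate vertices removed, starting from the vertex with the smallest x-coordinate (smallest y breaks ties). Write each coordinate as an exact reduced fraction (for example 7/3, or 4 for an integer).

Clipped polygon: [(15,10/3) (17,6) (17,15) (15,15)]

1. After x ≥ 15: [(15,18) (15,10/3) (20,10) (20,14) (18,18)]
2. After x ≤ 17: [(17,18) (15,18) (15,10/3) (17,6)]
3. After y ≥ 0: [(17,18) (15,18) (15,10/3) (17,6)]
4. After y ≤ 15: [(17,15) (15,15) (15,10/3) (17,6)]
5. Canonical ring: [(15,10/3) (17,6) (17,15) (15,15)]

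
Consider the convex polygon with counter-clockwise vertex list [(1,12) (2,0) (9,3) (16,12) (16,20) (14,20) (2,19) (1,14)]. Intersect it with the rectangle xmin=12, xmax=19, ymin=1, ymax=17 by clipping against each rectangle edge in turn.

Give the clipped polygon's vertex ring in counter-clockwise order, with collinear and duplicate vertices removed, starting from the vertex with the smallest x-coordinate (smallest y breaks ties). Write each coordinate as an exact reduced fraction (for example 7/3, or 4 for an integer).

Clipped polygon: [(12,48/7) (16,12) (16,17) (12,17)]

1. After x ≥ 12: [(12,48/7) (16,12) (16,20) (14,20) (12,119/6)]
2. After x ≤ 19: [(12,48/7) (16,12) (16,20) (14,20) (12,119/6)]
3. After y ≥ 1: [(12,48/7) (16,12) (16,20) (14,20) (12,119/6)]
4. After y ≤ 17: [(12,17) (12,48/7) (16,12) (16,17)]
5. Canonical ring: [(12,48/7) (16,12) (16,17) (12,17)]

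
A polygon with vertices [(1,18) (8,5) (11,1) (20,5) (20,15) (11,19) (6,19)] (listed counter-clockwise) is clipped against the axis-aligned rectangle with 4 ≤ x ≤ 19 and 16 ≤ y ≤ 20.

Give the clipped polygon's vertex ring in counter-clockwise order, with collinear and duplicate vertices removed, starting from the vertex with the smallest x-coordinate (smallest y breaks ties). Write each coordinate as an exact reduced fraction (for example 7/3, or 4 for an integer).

1. After x ≥ 4: [(4,93/5) (4,87/7) (8,5) (11,1) (20,5) (20,15) (11,19) (6,19)]
2. After x ≤ 19: [(4,93/5) (4,87/7) (8,5) (11,1) (19,41/9) (19,139/9) (11,19) (6,19)]
3. After y ≥ 16: [(4,93/5) (4,16) (71/4,16) (11,19) (6,19)]
4. After y ≤ 20: [(4,93/5) (4,16) (71/4,16) (11,19) (6,19)]
5. Canonical ring: [(4,16) (71/4,16) (11,19) (6,19) (4,93/5)]

Clipped polygon: [(4,16) (71/4,16) (11,19) (6,19) (4,93/5)]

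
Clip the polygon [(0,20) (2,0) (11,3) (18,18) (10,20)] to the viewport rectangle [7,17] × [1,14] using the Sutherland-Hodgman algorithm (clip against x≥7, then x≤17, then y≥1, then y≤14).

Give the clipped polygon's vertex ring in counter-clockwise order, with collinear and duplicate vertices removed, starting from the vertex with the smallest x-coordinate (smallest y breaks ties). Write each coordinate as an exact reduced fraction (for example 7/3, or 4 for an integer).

1. After x ≥ 7: [(7,20) (7,5/3) (11,3) (18,18) (10,20)]
2. After x ≤ 17: [(7,20) (7,5/3) (11,3) (17,111/7) (17,73/4) (10,20)]
3. After y ≥ 1: [(7,20) (7,5/3) (11,3) (17,111/7) (17,73/4) (10,20)]
4. After y ≤ 14: [(7,14) (7,5/3) (11,3) (242/15,14)]
5. Canonical ring: [(7,5/3) (11,3) (242/15,14) (7,14)]

Clipped polygon: [(7,5/3) (11,3) (242/15,14) (7,14)]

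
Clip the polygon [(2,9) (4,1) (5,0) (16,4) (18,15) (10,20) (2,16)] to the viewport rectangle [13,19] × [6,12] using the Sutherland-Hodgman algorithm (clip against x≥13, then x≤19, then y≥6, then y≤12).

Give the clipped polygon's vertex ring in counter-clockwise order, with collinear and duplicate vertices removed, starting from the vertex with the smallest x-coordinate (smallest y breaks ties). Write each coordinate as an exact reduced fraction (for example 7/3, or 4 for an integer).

1. After x ≥ 13: [(13,32/11) (16,4) (18,15) (13,145/8)]
2. After x ≤ 19: [(13,32/11) (16,4) (18,15) (13,145/8)]
3. After y ≥ 6: [(13,6) (180/11,6) (18,15) (13,145/8)]
4. After y ≤ 12: [(13,12) (13,6) (180/11,6) (192/11,12)]
5. Canonical ring: [(13,6) (180/11,6) (192/11,12) (13,12)]

Clipped polygon: [(13,6) (180/11,6) (192/11,12) (13,12)]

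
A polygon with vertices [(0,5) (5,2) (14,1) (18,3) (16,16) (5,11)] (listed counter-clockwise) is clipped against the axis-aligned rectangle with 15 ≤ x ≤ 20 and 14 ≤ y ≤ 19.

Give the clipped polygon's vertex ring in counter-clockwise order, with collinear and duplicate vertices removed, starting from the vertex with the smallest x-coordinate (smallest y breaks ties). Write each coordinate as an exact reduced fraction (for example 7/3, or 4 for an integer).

1. After x ≥ 15: [(15,3/2) (18,3) (16,16) (15,171/11)]
2. After x ≤ 20: [(15,3/2) (18,3) (16,16) (15,171/11)]
3. After y ≥ 14: [(15,14) (212/13,14) (16,16) (15,171/11)]
4. After y ≤ 19: [(15,14) (212/13,14) (16,16) (15,171/11)]
5. Canonical ring: [(15,14) (212/13,14) (16,16) (15,171/11)]

Clipped polygon: [(15,14) (212/13,14) (16,16) (15,171/11)]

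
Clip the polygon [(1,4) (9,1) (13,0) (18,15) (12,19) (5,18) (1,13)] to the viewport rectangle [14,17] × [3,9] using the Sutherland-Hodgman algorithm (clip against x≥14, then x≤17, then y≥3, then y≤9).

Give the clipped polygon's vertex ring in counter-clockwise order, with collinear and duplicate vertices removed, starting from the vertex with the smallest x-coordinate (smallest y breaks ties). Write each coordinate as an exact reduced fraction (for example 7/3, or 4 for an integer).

1. After x ≥ 14: [(14,3) (18,15) (14,53/3)]
2. After x ≤ 17: [(14,3) (17,12) (17,47/3) (14,53/3)]
3. After y ≥ 3: [(14,3) (17,12) (17,47/3) (14,53/3)]
4. After y ≤ 9: [(14,9) (14,3) (16,9)]
5. Canonical ring: [(14,3) (16,9) (14,9)]

Clipped polygon: [(14,3) (16,9) (14,9)]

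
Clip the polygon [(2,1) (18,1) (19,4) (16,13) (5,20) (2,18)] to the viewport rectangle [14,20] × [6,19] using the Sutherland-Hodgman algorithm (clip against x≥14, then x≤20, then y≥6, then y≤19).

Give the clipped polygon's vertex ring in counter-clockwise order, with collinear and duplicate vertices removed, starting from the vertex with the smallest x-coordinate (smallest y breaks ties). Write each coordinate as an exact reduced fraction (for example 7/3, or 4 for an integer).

Clipped polygon: [(14,6) (55/3,6) (16,13) (14,157/11)]

1. After x ≥ 14: [(14,1) (18,1) (19,4) (16,13) (14,157/11)]
2. After x ≤ 20: [(14,1) (18,1) (19,4) (16,13) (14,157/11)]
3. After y ≥ 6: [(14,6) (55/3,6) (16,13) (14,157/11)]
4. After y ≤ 19: [(14,6) (55/3,6) (16,13) (14,157/11)]
5. Canonical ring: [(14,6) (55/3,6) (16,13) (14,157/11)]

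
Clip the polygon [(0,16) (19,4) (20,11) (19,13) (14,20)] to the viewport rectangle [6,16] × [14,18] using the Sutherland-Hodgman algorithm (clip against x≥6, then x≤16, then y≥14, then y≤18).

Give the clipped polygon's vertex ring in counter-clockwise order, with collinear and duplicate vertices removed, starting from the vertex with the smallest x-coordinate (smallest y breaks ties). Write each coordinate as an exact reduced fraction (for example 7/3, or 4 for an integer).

Clipped polygon: [(6,14) (16,14) (16,86/5) (108/7,18) (7,18) (6,124/7)]

1. After x ≥ 6: [(6,124/7) (6,232/19) (19,4) (20,11) (19,13) (14,20)]
2. After x ≤ 16: [(6,124/7) (6,232/19) (16,112/19) (16,86/5) (14,20)]
3. After y ≥ 14: [(6,124/7) (6,14) (16,14) (16,86/5) (14,20)]
4. After y ≤ 18: [(7,18) (6,124/7) (6,14) (16,14) (16,86/5) (108/7,18)]
5. Canonical ring: [(6,14) (16,14) (16,86/5) (108/7,18) (7,18) (6,124/7)]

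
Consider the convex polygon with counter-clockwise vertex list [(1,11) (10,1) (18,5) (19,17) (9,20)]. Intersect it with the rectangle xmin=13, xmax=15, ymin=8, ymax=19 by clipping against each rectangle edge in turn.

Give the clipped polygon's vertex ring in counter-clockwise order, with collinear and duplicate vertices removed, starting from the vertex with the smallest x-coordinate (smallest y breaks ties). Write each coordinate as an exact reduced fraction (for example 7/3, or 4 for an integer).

Clipped polygon: [(13,8) (15,8) (15,91/5) (13,94/5)]

1. After x ≥ 13: [(13,5/2) (18,5) (19,17) (13,94/5)]
2. After x ≤ 15: [(13,5/2) (15,7/2) (15,91/5) (13,94/5)]
3. After y ≥ 8: [(13,8) (15,8) (15,91/5) (13,94/5)]
4. After y ≤ 19: [(13,8) (15,8) (15,91/5) (13,94/5)]
5. Canonical ring: [(13,8) (15,8) (15,91/5) (13,94/5)]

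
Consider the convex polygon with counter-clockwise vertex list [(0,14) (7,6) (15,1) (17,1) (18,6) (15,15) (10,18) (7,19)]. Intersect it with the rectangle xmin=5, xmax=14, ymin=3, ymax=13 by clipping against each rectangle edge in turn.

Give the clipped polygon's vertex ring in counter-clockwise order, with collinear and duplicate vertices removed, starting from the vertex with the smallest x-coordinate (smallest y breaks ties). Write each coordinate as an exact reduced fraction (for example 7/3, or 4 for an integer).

Clipped polygon: [(5,58/7) (7,6) (59/5,3) (14,3) (14,13) (5,13)]

1. After x ≥ 5: [(5,123/7) (5,58/7) (7,6) (15,1) (17,1) (18,6) (15,15) (10,18) (7,19)]
2. After x ≤ 14: [(5,123/7) (5,58/7) (7,6) (14,13/8) (14,78/5) (10,18) (7,19)]
3. After y ≥ 3: [(5,123/7) (5,58/7) (7,6) (59/5,3) (14,3) (14,78/5) (10,18) (7,19)]
4. After y ≤ 13: [(5,13) (5,58/7) (7,6) (59/5,3) (14,3) (14,13)]
5. Canonical ring: [(5,58/7) (7,6) (59/5,3) (14,3) (14,13) (5,13)]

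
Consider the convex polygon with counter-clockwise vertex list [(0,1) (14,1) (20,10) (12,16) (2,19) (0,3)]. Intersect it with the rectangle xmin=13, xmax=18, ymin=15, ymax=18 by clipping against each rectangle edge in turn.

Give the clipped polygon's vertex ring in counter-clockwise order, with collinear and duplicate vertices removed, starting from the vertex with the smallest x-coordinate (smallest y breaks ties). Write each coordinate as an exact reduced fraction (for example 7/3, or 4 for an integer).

1. After x ≥ 13: [(13,1) (14,1) (20,10) (13,61/4)]
2. After x ≤ 18: [(13,1) (14,1) (18,7) (18,23/2) (13,61/4)]
3. After y ≥ 15: [(13,15) (40/3,15) (13,61/4)]
4. After y ≤ 18: [(13,15) (40/3,15) (13,61/4)]
5. Canonical ring: [(13,15) (40/3,15) (13,61/4)]

Clipped polygon: [(13,15) (40/3,15) (13,61/4)]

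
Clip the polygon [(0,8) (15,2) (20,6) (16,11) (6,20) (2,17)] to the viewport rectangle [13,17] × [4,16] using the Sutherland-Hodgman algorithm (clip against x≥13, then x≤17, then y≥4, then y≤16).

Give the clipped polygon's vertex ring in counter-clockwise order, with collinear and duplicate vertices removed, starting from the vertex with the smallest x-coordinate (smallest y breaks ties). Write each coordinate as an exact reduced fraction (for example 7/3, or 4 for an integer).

1. After x ≥ 13: [(13,14/5) (15,2) (20,6) (16,11) (13,137/10)]
2. After x ≤ 17: [(13,14/5) (15,2) (17,18/5) (17,39/4) (16,11) (13,137/10)]
3. After y ≥ 4: [(13,4) (17,4) (17,39/4) (16,11) (13,137/10)]
4. After y ≤ 16: [(13,4) (17,4) (17,39/4) (16,11) (13,137/10)]
5. Canonical ring: [(13,4) (17,4) (17,39/4) (16,11) (13,137/10)]

Clipped polygon: [(13,4) (17,4) (17,39/4) (16,11) (13,137/10)]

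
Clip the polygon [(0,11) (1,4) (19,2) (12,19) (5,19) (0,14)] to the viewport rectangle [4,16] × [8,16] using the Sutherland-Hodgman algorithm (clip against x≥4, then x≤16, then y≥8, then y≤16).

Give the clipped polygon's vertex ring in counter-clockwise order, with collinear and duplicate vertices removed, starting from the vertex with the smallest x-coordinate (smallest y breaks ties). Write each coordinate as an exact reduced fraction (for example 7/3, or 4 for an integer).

1. After x ≥ 4: [(4,11/3) (19,2) (12,19) (5,19) (4,18)]
2. After x ≤ 16: [(4,11/3) (16,7/3) (16,65/7) (12,19) (5,19) (4,18)]
3. After y ≥ 8: [(4,8) (16,8) (16,65/7) (12,19) (5,19) (4,18)]
4. After y ≤ 16: [(4,16) (4,8) (16,8) (16,65/7) (225/17,16)]
5. Canonical ring: [(4,8) (16,8) (16,65/7) (225/17,16) (4,16)]

Clipped polygon: [(4,8) (16,8) (16,65/7) (225/17,16) (4,16)]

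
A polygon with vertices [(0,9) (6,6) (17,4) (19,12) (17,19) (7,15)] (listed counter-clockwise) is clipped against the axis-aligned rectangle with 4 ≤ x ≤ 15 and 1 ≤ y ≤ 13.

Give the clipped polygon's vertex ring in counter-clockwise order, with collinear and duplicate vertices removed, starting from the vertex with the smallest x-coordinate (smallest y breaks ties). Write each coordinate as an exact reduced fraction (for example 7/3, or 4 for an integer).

Clipped polygon: [(4,7) (6,6) (15,48/11) (15,13) (14/3,13) (4,87/7)]

1. After x ≥ 4: [(4,87/7) (4,7) (6,6) (17,4) (19,12) (17,19) (7,15)]
2. After x ≤ 15: [(4,87/7) (4,7) (6,6) (15,48/11) (15,91/5) (7,15)]
3. After y ≥ 1: [(4,87/7) (4,7) (6,6) (15,48/11) (15,91/5) (7,15)]
4. After y ≤ 13: [(14/3,13) (4,87/7) (4,7) (6,6) (15,48/11) (15,13)]
5. Canonical ring: [(4,7) (6,6) (15,48/11) (15,13) (14/3,13) (4,87/7)]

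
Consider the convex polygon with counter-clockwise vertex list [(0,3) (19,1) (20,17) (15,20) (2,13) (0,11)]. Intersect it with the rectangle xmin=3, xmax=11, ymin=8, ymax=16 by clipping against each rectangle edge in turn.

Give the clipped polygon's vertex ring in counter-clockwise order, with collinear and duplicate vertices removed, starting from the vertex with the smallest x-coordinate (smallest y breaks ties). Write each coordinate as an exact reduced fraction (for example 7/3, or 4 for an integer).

Clipped polygon: [(3,8) (11,8) (11,16) (53/7,16) (3,176/13)]

1. After x ≥ 3: [(3,51/19) (19,1) (20,17) (15,20) (3,176/13)]
2. After x ≤ 11: [(3,51/19) (11,35/19) (11,232/13) (3,176/13)]
3. After y ≥ 8: [(3,8) (11,8) (11,232/13) (3,176/13)]
4. After y ≤ 16: [(3,8) (11,8) (11,16) (53/7,16) (3,176/13)]
5. Canonical ring: [(3,8) (11,8) (11,16) (53/7,16) (3,176/13)]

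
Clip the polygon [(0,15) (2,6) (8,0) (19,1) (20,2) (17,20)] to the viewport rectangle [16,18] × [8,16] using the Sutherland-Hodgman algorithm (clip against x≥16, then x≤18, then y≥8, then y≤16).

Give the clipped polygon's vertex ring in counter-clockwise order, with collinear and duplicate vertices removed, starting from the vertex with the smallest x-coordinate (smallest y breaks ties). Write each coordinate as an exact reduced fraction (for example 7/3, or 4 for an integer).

1. After x ≥ 16: [(16,335/17) (16,8/11) (19,1) (20,2) (17,20)]
2. After x ≤ 18: [(16,335/17) (16,8/11) (18,10/11) (18,14) (17,20)]
3. After y ≥ 8: [(16,335/17) (16,8) (18,8) (18,14) (17,20)]
4. After y ≤ 16: [(16,16) (16,8) (18,8) (18,14) (53/3,16)]
5. Canonical ring: [(16,8) (18,8) (18,14) (53/3,16) (16,16)]

Clipped polygon: [(16,8) (18,8) (18,14) (53/3,16) (16,16)]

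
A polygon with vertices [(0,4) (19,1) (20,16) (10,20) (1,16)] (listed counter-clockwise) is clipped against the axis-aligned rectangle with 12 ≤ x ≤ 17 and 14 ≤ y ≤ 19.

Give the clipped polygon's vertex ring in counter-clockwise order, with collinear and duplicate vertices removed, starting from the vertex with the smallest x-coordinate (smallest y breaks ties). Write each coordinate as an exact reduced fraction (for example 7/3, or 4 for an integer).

Clipped polygon: [(12,14) (17,14) (17,86/5) (25/2,19) (12,19)]

1. After x ≥ 12: [(12,40/19) (19,1) (20,16) (12,96/5)]
2. After x ≤ 17: [(12,40/19) (17,25/19) (17,86/5) (12,96/5)]
3. After y ≥ 14: [(12,14) (17,14) (17,86/5) (12,96/5)]
4. After y ≤ 19: [(12,19) (12,14) (17,14) (17,86/5) (25/2,19)]
5. Canonical ring: [(12,14) (17,14) (17,86/5) (25/2,19) (12,19)]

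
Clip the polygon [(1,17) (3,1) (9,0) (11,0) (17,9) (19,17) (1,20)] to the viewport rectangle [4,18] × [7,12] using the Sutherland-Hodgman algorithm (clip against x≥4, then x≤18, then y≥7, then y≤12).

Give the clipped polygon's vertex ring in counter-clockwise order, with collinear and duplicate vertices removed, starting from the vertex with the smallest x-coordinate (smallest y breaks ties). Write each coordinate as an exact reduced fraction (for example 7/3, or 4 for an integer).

1. After x ≥ 4: [(4,5/6) (9,0) (11,0) (17,9) (19,17) (4,39/2)]
2. After x ≤ 18: [(4,5/6) (9,0) (11,0) (17,9) (18,13) (18,103/6) (4,39/2)]
3. After y ≥ 7: [(4,7) (47/3,7) (17,9) (18,13) (18,103/6) (4,39/2)]
4. After y ≤ 12: [(4,12) (4,7) (47/3,7) (17,9) (71/4,12)]
5. Canonical ring: [(4,7) (47/3,7) (17,9) (71/4,12) (4,12)]

Clipped polygon: [(4,7) (47/3,7) (17,9) (71/4,12) (4,12)]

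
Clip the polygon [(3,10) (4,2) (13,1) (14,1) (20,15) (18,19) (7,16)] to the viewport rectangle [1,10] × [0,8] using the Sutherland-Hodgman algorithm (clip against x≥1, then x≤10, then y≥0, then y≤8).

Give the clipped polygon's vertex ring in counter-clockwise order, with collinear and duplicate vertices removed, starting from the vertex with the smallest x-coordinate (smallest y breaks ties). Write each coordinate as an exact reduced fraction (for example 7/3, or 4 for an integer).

1. After x ≥ 1: [(3,10) (4,2) (13,1) (14,1) (20,15) (18,19) (7,16)]
2. After x ≤ 10: [(3,10) (4,2) (10,4/3) (10,185/11) (7,16)]
3. After y ≥ 0: [(3,10) (4,2) (10,4/3) (10,185/11) (7,16)]
4. After y ≤ 8: [(13/4,8) (4,2) (10,4/3) (10,8)]
5. Canonical ring: [(13/4,8) (4,2) (10,4/3) (10,8)]

Clipped polygon: [(13/4,8) (4,2) (10,4/3) (10,8)]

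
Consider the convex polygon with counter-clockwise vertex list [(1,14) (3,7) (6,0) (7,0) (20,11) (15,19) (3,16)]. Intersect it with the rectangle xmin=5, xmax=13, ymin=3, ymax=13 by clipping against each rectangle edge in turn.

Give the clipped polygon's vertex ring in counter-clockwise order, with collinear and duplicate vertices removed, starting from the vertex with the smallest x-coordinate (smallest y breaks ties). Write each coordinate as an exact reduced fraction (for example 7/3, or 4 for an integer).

Clipped polygon: [(5,3) (116/11,3) (13,66/13) (13,13) (5,13)]

1. After x ≥ 5: [(5,7/3) (6,0) (7,0) (20,11) (15,19) (5,33/2)]
2. After x ≤ 13: [(5,7/3) (6,0) (7,0) (13,66/13) (13,37/2) (5,33/2)]
3. After y ≥ 3: [(5,3) (116/11,3) (13,66/13) (13,37/2) (5,33/2)]
4. After y ≤ 13: [(5,13) (5,3) (116/11,3) (13,66/13) (13,13)]
5. Canonical ring: [(5,3) (116/11,3) (13,66/13) (13,13) (5,13)]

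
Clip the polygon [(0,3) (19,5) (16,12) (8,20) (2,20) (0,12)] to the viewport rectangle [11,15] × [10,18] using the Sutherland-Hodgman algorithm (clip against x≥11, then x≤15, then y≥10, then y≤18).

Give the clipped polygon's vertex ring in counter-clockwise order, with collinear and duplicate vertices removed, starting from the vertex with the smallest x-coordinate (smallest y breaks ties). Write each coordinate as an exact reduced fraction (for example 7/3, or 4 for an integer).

1. After x ≥ 11: [(11,79/19) (19,5) (16,12) (11,17)]
2. After x ≤ 15: [(11,79/19) (15,87/19) (15,13) (11,17)]
3. After y ≥ 10: [(11,10) (15,10) (15,13) (11,17)]
4. After y ≤ 18: [(11,10) (15,10) (15,13) (11,17)]
5. Canonical ring: [(11,10) (15,10) (15,13) (11,17)]

Clipped polygon: [(11,10) (15,10) (15,13) (11,17)]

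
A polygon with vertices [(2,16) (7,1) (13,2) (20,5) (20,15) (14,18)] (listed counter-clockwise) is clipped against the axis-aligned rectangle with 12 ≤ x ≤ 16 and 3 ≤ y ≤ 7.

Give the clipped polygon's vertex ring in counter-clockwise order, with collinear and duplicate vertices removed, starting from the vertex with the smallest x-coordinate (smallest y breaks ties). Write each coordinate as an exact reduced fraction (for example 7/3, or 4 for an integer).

1. After x ≥ 12: [(12,53/3) (12,11/6) (13,2) (20,5) (20,15) (14,18)]
2. After x ≤ 16: [(12,53/3) (12,11/6) (13,2) (16,23/7) (16,17) (14,18)]
3. After y ≥ 3: [(12,53/3) (12,3) (46/3,3) (16,23/7) (16,17) (14,18)]
4. After y ≤ 7: [(12,7) (12,3) (46/3,3) (16,23/7) (16,7)]
5. Canonical ring: [(12,3) (46/3,3) (16,23/7) (16,7) (12,7)]

Clipped polygon: [(12,3) (46/3,3) (16,23/7) (16,7) (12,7)]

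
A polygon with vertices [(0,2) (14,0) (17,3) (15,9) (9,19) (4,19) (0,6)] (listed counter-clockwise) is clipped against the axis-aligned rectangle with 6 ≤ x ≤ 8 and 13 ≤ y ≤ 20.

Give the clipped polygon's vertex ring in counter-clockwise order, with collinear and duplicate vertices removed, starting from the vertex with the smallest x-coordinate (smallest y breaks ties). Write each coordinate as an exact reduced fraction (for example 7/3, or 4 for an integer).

Clipped polygon: [(6,13) (8,13) (8,19) (6,19)]

1. After x ≥ 6: [(6,8/7) (14,0) (17,3) (15,9) (9,19) (6,19)]
2. After x ≤ 8: [(6,8/7) (8,6/7) (8,19) (6,19)]
3. After y ≥ 13: [(6,13) (8,13) (8,19) (6,19)]
4. After y ≤ 20: [(6,13) (8,13) (8,19) (6,19)]
5. Canonical ring: [(6,13) (8,13) (8,19) (6,19)]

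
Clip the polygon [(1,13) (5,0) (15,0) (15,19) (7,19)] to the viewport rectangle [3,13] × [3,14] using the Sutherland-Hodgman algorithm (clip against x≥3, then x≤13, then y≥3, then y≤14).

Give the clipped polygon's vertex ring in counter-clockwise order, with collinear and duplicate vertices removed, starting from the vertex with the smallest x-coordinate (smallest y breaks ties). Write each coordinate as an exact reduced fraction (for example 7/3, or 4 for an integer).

Clipped polygon: [(3,13/2) (53/13,3) (13,3) (13,14) (3,14)]

1. After x ≥ 3: [(3,15) (3,13/2) (5,0) (15,0) (15,19) (7,19)]
2. After x ≤ 13: [(3,15) (3,13/2) (5,0) (13,0) (13,19) (7,19)]
3. After y ≥ 3: [(3,15) (3,13/2) (53/13,3) (13,3) (13,19) (7,19)]
4. After y ≤ 14: [(3,14) (3,13/2) (53/13,3) (13,3) (13,14)]
5. Canonical ring: [(3,13/2) (53/13,3) (13,3) (13,14) (3,14)]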